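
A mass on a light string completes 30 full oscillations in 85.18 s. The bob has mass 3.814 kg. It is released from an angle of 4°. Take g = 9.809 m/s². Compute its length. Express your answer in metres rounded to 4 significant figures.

2.003 m

T = 85.18/30 = 2.8393 s.
From T = 2π√(L/g), L = gT²/(4π²) = 9.809 × 2.8393²/(4π²) = 2.003 m.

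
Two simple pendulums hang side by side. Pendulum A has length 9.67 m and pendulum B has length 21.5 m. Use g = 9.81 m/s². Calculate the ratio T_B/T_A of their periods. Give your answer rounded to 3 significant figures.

1.49

T ∝ √L, so T_B/T_A = √(L_B/L_A) = √(21.5/9.67) = 1.49.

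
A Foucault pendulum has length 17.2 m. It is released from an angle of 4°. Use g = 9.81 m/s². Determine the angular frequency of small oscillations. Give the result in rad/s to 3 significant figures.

0.755 rad/s

ω = √(g/L) = √(9.81/17.2) = 0.755 rad/s.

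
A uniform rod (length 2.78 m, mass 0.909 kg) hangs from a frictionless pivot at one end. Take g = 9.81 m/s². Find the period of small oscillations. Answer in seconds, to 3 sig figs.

2.73 s

For a physical pendulum T = 2π√(I/(mgd)), with d = 1.390 m from pivot to centre of mass.
I_cm = mL²/12 = 0.909 × 2.78²/12 = 0.5854 kg·m²; I = I_cm + md² = 0.5854 + 0.909 × 1.390² = 2.342 kg·m².
T = 2π√(2.342/(0.909 × 9.81 × 1.390)) = 2.73 s.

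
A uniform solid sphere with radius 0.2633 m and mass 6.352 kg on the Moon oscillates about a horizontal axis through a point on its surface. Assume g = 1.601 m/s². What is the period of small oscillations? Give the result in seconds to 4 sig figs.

I_cm = (2/5)mr² = 0.17615 kg·m². The pivot is at distance d = 0.2633 m from the centre of mass.
By the parallel-axis theorem, I = I_cm + md² = 0.17615 + 0.44036 = 0.61651 kg·m².
T = 2π√(I/(mgd)) = 2π√(0.61651/(6.352 × 1.601 × 0.2633)) = 3.015 s.

3.015 s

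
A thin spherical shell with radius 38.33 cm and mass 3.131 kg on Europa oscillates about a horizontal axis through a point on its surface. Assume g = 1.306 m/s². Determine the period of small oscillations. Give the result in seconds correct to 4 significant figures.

4.394 s

I_cm = (2/3)mr² = 0.30667 kg·m². The pivot is at distance d = 0.3833 m from the centre of mass.
By the parallel-axis theorem, I = I_cm + md² = 0.30667 + 0.46000 = 0.76667 kg·m².
T = 2π√(I/(mgd)) = 2π√(0.76667/(3.131 × 1.306 × 0.3833)) = 4.394 s.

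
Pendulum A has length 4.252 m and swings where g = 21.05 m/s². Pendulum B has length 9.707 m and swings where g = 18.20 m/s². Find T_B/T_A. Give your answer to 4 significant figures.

T = 2π√(L/g), so T_B/T_A = √((L_B/g_B)/(L_A/g_A)) = √((9.707/18.20)/(4.252/21.05)) = 1.625.

1.625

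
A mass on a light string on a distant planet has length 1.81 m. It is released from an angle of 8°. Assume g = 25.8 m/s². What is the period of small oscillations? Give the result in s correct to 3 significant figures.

1.66 s

T = 2π√(L/g) = 2π√(1.81/25.8) = 2π × 0.2649 = 1.66 s.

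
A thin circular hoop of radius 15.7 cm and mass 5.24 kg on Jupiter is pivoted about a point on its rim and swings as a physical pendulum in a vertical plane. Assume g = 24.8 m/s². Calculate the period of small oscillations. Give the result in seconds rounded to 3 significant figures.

I_cm = mr² = 0.1292 kg·m². The pivot is at distance d = 0.157 m from the centre of mass.
By the parallel-axis theorem, I = I_cm + md² = 0.1292 + 0.1292 = 0.2583 kg·m².
T = 2π√(I/(mgd)) = 2π√(0.2583/(5.24 × 24.8 × 0.157)) = 0.707 s.

0.707 s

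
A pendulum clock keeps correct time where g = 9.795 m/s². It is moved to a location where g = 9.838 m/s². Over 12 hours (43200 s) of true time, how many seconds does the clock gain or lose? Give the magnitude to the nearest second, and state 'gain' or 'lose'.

The clock's period scales as T ∝ 1/√g, so T'/T = √(9.795/9.838) = 0.997812.
In 43200 s of true time the clock registers 43200/0.997812 = 43294.7 s, so it gains 95 s.

gain 95 s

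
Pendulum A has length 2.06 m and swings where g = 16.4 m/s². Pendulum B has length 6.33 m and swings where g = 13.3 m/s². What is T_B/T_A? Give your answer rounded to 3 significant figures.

1.95

T = 2π√(L/g), so T_B/T_A = √((L_B/g_B)/(L_A/g_A)) = √((6.33/13.3)/(2.06/16.4)) = 1.95.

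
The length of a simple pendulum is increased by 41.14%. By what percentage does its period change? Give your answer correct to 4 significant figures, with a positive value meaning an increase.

18.80%

T ∝ √L, so T'/T = √(1.4114) = 1.1880.
Percentage change in T = (1.1880 − 1) × 100% = 18.80%.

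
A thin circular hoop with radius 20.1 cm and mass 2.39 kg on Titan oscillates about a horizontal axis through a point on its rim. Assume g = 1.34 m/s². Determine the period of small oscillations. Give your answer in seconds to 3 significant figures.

I_cm = mr² = 0.09656 kg·m². The pivot is at distance d = 0.201 m from the centre of mass.
By the parallel-axis theorem, I = I_cm + md² = 0.09656 + 0.09656 = 0.1931 kg·m².
T = 2π√(I/(mgd)) = 2π√(0.1931/(2.39 × 1.34 × 0.201)) = 3.44 s.

3.44 s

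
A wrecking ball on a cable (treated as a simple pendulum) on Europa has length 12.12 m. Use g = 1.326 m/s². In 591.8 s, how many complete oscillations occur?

T = 2π√(L/g) = 2π√(12.12/1.326) = 18.996 s.
Number of complete oscillations = ⌊591.8/18.996⌋ = ⌊31.154⌋ = 31.

31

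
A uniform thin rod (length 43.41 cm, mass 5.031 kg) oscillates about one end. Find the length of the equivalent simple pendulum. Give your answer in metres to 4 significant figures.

The equivalent simple-pendulum length is L_eq = I/(md), where I is about the pivot and d = 0.21705 m.
I_cm = (1/12)mL² = 0.079005 kg·m², so I = I_cm + md² = 0.079005 + 0.23701 = 0.31602 kg·m².
L_eq = 0.31602/(5.031 × 0.21705) = 0.2894 m.

0.2894 m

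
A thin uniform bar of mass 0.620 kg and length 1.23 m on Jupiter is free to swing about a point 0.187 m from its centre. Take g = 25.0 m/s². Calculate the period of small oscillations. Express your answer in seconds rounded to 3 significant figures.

For a physical pendulum T = 2π√(I/(mgd)), with d = 0.1870 m from pivot to centre of mass.
I_cm = mL²/12 = 0.620 × 1.23²/12 = 0.07817 kg·m²; I = I_cm + md² = 0.07817 + 0.620 × 0.1870² = 0.09985 kg·m².
T = 2π√(0.09985/(0.620 × 25.0 × 0.1870)) = 1.17 s.

1.17 s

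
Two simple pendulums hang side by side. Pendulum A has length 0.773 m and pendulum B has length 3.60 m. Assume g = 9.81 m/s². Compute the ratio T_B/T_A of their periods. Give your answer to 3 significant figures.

2.16

T ∝ √L, so T_B/T_A = √(L_B/L_A) = √(3.60/0.773) = 2.16.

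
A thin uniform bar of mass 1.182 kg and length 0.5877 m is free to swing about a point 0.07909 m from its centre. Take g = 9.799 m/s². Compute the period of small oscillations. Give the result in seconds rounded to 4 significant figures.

1.336 s

For a physical pendulum T = 2π√(I/(mgd)), with d = 0.079090 m from pivot to centre of mass.
I_cm = mL²/12 = 1.182 × 0.5877²/12 = 0.034021 kg·m²; I = I_cm + md² = 0.034021 + 1.182 × 0.079090² = 0.041415 kg·m².
T = 2π√(0.041415/(1.182 × 9.799 × 0.079090)) = 1.336 s.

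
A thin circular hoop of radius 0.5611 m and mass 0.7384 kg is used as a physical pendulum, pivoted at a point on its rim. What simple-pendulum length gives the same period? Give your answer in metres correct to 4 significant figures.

1.122 m

The equivalent simple-pendulum length is L_eq = I/(md), where I is about the pivot and d = 0.56110 m.
I_cm = mR² = 0.23247 kg·m², so I = I_cm + md² = 0.23247 + 0.23247 = 0.46495 kg·m².
L_eq = 0.46495/(0.7384 × 0.56110) = 1.122 m.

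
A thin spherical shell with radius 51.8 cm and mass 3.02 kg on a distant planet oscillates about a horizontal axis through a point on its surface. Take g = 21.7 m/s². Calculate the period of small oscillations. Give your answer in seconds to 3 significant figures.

1.25 s

I_cm = (2/3)mr² = 0.5402 kg·m². The pivot is at distance d = 0.518 m from the centre of mass.
By the parallel-axis theorem, I = I_cm + md² = 0.5402 + 0.8103 = 1.351 kg·m².
T = 2π√(I/(mgd)) = 2π√(1.351/(3.02 × 21.7 × 0.518)) = 1.25 s.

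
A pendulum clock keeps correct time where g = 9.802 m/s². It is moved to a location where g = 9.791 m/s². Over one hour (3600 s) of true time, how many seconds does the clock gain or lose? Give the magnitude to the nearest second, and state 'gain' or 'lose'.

The clock's period scales as T ∝ 1/√g, so T'/T = √(9.802/9.791) = 1.00056.
In 3600 s of true time the clock registers 3600/1.00056 = 3598.0 s, so it loses 2 s.

lose 2 s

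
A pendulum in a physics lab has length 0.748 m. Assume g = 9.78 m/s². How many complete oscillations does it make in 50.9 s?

29

T = 2π√(L/g) = 2π√(0.748/9.78) = 1.738 s.
Number of complete oscillations = ⌊50.9/1.738⌋ = ⌊29.29⌋ = 29.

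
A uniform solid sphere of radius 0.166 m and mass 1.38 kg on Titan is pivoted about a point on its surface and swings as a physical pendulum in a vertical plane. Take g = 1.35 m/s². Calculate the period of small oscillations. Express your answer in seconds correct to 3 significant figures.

I_cm = (2/5)mr² = 0.01521 kg·m². The pivot is at distance d = 0.166 m from the centre of mass.
By the parallel-axis theorem, I = I_cm + md² = 0.01521 + 0.03803 = 0.05324 kg·m².
T = 2π√(I/(mgd)) = 2π√(0.05324/(1.38 × 1.35 × 0.166)) = 2.61 s.

2.61 s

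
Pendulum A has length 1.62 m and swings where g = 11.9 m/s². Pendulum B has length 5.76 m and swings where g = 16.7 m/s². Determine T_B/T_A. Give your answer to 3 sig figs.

T = 2π√(L/g), so T_B/T_A = √((L_B/g_B)/(L_A/g_A)) = √((5.76/16.7)/(1.62/11.9)) = 1.59.

1.59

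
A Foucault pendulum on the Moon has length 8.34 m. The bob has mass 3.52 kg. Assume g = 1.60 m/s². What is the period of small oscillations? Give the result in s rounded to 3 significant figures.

T = 2π√(L/g) = 2π√(8.34/1.60) = 2π × 2.283 = 14.3 s.

14.3 s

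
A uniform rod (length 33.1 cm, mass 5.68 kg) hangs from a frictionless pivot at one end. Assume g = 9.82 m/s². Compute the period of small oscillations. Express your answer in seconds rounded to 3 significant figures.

For a physical pendulum T = 2π√(I/(mgd)), with d = 0.1655 m from pivot to centre of mass.
I_cm = mL²/12 = 5.68 × 0.331²/12 = 0.05186 kg·m²; I = I_cm + md² = 0.05186 + 5.68 × 0.1655² = 0.2074 kg·m².
T = 2π√(0.2074/(5.68 × 9.82 × 0.1655)) = 0.942 s.

0.942 s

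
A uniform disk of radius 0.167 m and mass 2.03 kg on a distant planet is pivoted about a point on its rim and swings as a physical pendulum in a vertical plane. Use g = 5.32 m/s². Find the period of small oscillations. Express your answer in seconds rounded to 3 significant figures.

I_cm = ½mr² = 0.02831 kg·m². The pivot is at distance d = 0.167 m from the centre of mass.
By the parallel-axis theorem, I = I_cm + md² = 0.02831 + 0.05661 = 0.08492 kg·m².
T = 2π√(I/(mgd)) = 2π√(0.08492/(2.03 × 5.32 × 0.167)) = 1.36 s.

1.36 s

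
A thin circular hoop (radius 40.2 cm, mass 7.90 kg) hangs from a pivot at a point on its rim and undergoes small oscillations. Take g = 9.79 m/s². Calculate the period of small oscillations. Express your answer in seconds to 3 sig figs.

1.80 s

I_cm = mr² = 1.277 kg·m². The pivot is at distance d = 0.402 m from the centre of mass.
By the parallel-axis theorem, I = I_cm + md² = 1.277 + 1.277 = 2.553 kg·m².
T = 2π√(I/(mgd)) = 2π√(2.553/(7.90 × 9.79 × 0.402)) = 1.80 s.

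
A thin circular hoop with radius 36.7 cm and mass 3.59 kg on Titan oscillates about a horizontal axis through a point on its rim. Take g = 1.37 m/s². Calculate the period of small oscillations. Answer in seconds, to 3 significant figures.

I_cm = mr² = 0.4835 kg·m². The pivot is at distance d = 0.367 m from the centre of mass.
By the parallel-axis theorem, I = I_cm + md² = 0.4835 + 0.4835 = 0.9671 kg·m².
T = 2π√(I/(mgd)) = 2π√(0.9671/(3.59 × 1.37 × 0.367)) = 4.60 s.

4.60 s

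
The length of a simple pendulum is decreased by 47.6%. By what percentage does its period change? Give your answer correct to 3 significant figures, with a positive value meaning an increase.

-27.6%

T ∝ √L, so T'/T = √(0.5240) = 0.7239.
Percentage change in T = (0.7239 − 1) × 100% = -27.6%.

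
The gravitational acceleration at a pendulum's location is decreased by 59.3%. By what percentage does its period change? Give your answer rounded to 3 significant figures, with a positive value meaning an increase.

56.7%

T ∝ 1/√g, so T'/T = 1/√(0.4070) = 1.567.
Percentage change in T = (1.567 − 1) × 100% = 56.7%.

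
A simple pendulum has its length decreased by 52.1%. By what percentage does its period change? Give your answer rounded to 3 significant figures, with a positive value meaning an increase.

-30.8%

T ∝ √L, so T'/T = √(0.4790) = 0.6921.
Percentage change in T = (0.6921 − 1) × 100% = -30.8%.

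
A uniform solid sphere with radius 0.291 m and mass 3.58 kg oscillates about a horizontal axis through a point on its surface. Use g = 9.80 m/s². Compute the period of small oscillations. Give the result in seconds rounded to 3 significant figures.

1.28 s

I_cm = (2/5)mr² = 0.1213 kg·m². The pivot is at distance d = 0.291 m from the centre of mass.
By the parallel-axis theorem, I = I_cm + md² = 0.1213 + 0.3032 = 0.4244 kg·m².
T = 2π√(I/(mgd)) = 2π√(0.4244/(3.58 × 9.80 × 0.291)) = 1.28 s.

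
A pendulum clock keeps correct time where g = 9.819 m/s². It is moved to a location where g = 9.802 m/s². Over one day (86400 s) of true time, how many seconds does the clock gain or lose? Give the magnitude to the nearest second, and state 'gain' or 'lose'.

lose 75 s

The clock's period scales as T ∝ 1/√g, so T'/T = √(9.819/9.802) = 1.00087.
In 86400 s of true time the clock registers 86400/1.00087 = 86325.2 s, so it loses 75 s.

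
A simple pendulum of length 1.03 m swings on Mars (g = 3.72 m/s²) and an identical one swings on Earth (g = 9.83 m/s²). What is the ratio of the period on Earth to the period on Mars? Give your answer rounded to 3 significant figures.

0.615

T ∝ 1/√g, so T₂/T₁ = √(g₁/g₂) = √(3.72/9.83) = 0.615.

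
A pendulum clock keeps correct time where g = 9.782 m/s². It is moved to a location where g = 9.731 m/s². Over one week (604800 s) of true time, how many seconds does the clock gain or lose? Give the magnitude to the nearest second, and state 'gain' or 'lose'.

lose 1579 s

The clock's period scales as T ∝ 1/√g, so T'/T = √(9.782/9.731) = 1.00262.
In 604800 s of true time the clock registers 604800/1.00262 = 603221.3 s, so it loses 1579 s.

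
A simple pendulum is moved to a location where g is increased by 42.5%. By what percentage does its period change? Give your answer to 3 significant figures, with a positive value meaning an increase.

-16.2%

T ∝ 1/√g, so T'/T = 1/√(1.425) = 0.8377.
Percentage change in T = (0.8377 − 1) × 100% = -16.2%.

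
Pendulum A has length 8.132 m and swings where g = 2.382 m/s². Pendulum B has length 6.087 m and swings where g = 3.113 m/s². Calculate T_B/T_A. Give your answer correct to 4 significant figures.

T = 2π√(L/g), so T_B/T_A = √((L_B/g_B)/(L_A/g_A)) = √((6.087/3.113)/(8.132/2.382)) = 0.7568.

0.7568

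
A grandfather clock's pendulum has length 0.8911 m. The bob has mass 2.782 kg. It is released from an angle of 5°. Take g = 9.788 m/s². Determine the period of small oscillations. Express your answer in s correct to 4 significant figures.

T = 2π√(L/g) = 2π√(0.8911/9.788) = 2π × 0.30173 = 1.896 s.

1.896 s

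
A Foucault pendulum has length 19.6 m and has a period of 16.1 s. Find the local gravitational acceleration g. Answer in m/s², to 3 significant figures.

From T = 2π√(L/g), g = 4π²L/T² = 4π² × 19.6/16.10² = 2.99 m/s².

2.99 m/s²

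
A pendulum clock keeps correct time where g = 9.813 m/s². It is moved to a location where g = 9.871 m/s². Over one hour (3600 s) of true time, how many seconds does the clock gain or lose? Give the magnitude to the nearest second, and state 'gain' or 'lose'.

The clock's period scales as T ∝ 1/√g, so T'/T = √(9.813/9.871) = 0.997058.
In 3600 s of true time the clock registers 3600/0.997058 = 3610.6 s, so it gains 11 s.

gain 11 s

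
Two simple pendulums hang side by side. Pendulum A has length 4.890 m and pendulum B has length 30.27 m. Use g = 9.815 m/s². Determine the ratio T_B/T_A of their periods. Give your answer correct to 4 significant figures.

2.488

T ∝ √L, so T_B/T_A = √(L_B/L_A) = √(30.27/4.890) = 2.488.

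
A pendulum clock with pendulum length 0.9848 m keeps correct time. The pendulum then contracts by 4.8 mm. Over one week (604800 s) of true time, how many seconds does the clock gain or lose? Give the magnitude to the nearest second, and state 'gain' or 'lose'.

T ∝ √L, so T'/T = √(0.98000/0.9848) = 0.997560.
In 604800 s of true time the clock registers 604800/0.997560 = 606279.3 s, so it gains 1479 s.

gain 1479 s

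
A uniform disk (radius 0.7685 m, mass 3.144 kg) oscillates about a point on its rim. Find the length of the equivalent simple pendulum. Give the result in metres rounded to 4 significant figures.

The equivalent simple-pendulum length is L_eq = I/(md), where I is about the pivot and d = 0.76850 m.
I_cm = ½mR² = 0.92841 kg·m², so I = I_cm + md² = 0.92841 + 1.8568 = 2.7852 kg·m².
L_eq = 2.7852/(3.144 × 0.76850) = 1.153 m.

1.153 m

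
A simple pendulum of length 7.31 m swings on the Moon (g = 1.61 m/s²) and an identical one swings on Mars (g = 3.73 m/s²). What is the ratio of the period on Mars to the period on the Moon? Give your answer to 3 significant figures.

T ∝ 1/√g, so T₂/T₁ = √(g₁/g₂) = √(1.61/3.73) = 0.657.

0.657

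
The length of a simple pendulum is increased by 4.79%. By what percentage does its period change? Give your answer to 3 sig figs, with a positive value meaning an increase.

T ∝ √L, so T'/T = √(1.048) = 1.024.
Percentage change in T = (1.024 − 1) × 100% = 2.37%.

2.37%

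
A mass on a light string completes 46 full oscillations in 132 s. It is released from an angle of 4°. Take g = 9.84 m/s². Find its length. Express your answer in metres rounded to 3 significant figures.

2.05 m

T = 132/46 = 2.870 s.
From T = 2π√(L/g), L = gT²/(4π²) = 9.84 × 2.870²/(4π²) = 2.05 m.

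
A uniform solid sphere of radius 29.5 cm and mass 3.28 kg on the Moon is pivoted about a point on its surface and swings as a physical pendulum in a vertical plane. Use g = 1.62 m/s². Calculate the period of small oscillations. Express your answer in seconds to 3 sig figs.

3.17 s

I_cm = (2/5)mr² = 0.1142 kg·m². The pivot is at distance d = 0.295 m from the centre of mass.
By the parallel-axis theorem, I = I_cm + md² = 0.1142 + 0.2854 = 0.3996 kg·m².
T = 2π√(I/(mgd)) = 2π√(0.3996/(3.28 × 1.62 × 0.295)) = 3.17 s.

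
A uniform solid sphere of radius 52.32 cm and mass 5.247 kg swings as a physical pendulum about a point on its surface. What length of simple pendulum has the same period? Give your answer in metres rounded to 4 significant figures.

0.7325 m

The equivalent simple-pendulum length is L_eq = I/(md), where I is about the pivot and d = 0.52320 m.
I_cm = (2/5)mR² = 0.57452 kg·m², so I = I_cm + md² = 0.57452 + 1.4363 = 2.0108 kg·m².
L_eq = 2.0108/(5.247 × 0.52320) = 0.7325 m.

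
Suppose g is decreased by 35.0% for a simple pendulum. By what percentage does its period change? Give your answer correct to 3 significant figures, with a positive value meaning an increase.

T ∝ 1/√g, so T'/T = 1/√(0.6500) = 1.240.
Percentage change in T = (1.240 − 1) × 100% = 24.0%.

24.0%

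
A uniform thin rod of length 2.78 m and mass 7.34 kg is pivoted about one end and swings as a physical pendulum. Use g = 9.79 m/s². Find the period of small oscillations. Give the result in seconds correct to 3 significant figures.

2.73 s

For a physical pendulum T = 2π√(I/(mgd)), with d = 1.390 m from pivot to centre of mass.
I_cm = mL²/12 = 7.34 × 2.78²/12 = 4.727 kg·m²; I = I_cm + md² = 4.727 + 7.34 × 1.390² = 18.91 kg·m².
T = 2π√(18.91/(7.34 × 9.79 × 1.390)) = 2.73 s.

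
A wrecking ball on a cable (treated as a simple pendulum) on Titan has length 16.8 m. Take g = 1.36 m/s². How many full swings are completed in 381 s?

T = 2π√(L/g) = 2π√(16.8/1.36) = 22.08 s.
Number of complete oscillations = ⌊381/22.08⌋ = ⌊17.25⌋ = 17.

17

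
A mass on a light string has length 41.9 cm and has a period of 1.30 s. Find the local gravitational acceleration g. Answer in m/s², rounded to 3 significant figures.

9.79 m/s²

From T = 2π√(L/g), g = 4π²L/T² = 4π² × 0.419/1.300² = 9.79 m/s².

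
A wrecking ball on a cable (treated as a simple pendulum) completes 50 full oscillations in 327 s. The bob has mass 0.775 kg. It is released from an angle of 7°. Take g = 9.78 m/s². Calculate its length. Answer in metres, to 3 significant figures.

10.6 m

T = 327/50 = 6.540 s.
From T = 2π√(L/g), L = gT²/(4π²) = 9.78 × 6.540²/(4π²) = 10.6 m.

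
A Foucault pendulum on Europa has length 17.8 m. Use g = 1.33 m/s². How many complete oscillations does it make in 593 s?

T = 2π√(L/g) = 2π√(17.8/1.33) = 22.99 s.
Number of complete oscillations = ⌊593/22.99⌋ = ⌊25.80⌋ = 25.

25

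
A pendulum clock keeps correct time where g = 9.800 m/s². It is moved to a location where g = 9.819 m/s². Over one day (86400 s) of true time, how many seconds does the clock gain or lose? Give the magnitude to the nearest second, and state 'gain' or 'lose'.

The clock's period scales as T ∝ 1/√g, so T'/T = √(9.800/9.819) = 0.999032.
In 86400 s of true time the clock registers 86400/0.999032 = 86483.7 s, so it gains 84 s.

gain 84 s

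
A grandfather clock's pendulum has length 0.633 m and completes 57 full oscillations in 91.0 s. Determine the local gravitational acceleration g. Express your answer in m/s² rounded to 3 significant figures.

9.80 m/s²

T = 91.0/57 = 1.596 s.
From T = 2π√(L/g), g = 4π²L/T² = 4π² × 0.633/1.596² = 9.80 m/s².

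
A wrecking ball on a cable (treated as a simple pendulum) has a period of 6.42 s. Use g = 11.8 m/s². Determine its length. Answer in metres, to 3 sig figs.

From T = 2π√(L/g), L = gT²/(4π²) = 11.8 × 6.420²/(4π²) = 12.3 m.

12.3 m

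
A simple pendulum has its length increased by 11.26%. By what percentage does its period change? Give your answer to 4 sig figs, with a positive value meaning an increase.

T ∝ √L, so T'/T = √(1.1126) = 1.0548.
Percentage change in T = (1.0548 − 1) × 100% = 5.480%.

5.480%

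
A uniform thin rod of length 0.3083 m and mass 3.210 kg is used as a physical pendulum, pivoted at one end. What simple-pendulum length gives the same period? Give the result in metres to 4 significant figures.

The equivalent simple-pendulum length is L_eq = I/(md), where I is about the pivot and d = 0.15415 m.
I_cm = (1/12)mL² = 0.025426 kg·m², so I = I_cm + md² = 0.025426 + 0.076277 = 0.10170 kg·m².
L_eq = 0.10170/(3.210 × 0.15415) = 0.2055 m.

0.2055 m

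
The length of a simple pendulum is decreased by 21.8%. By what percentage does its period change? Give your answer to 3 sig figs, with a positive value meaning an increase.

-11.6%

T ∝ √L, so T'/T = √(0.7820) = 0.8843.
Percentage change in T = (0.8843 − 1) × 100% = -11.6%.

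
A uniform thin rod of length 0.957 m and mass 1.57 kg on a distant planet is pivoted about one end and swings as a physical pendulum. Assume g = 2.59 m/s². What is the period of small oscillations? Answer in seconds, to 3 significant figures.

For a physical pendulum T = 2π√(I/(mgd)), with d = 0.4785 m from pivot to centre of mass.
I_cm = mL²/12 = 1.57 × 0.957²/12 = 0.1198 kg·m²; I = I_cm + md² = 0.1198 + 1.57 × 0.4785² = 0.4793 kg·m².
T = 2π√(0.4793/(1.57 × 2.59 × 0.4785)) = 3.12 s.

3.12 s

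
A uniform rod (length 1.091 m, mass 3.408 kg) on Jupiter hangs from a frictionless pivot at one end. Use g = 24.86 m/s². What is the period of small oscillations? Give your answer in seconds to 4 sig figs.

1.075 s

For a physical pendulum T = 2π√(I/(mgd)), with d = 0.54550 m from pivot to centre of mass.
I_cm = mL²/12 = 3.408 × 1.091²/12 = 0.33804 kg·m²; I = I_cm + md² = 0.33804 + 3.408 × 0.54550² = 1.3522 kg·m².
T = 2π√(1.3522/(3.408 × 24.86 × 0.54550)) = 1.075 s.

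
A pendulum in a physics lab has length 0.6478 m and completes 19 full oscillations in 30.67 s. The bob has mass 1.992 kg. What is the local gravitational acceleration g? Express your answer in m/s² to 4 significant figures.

9.815 m/s²

T = 30.67/19 = 1.6142 s.
From T = 2π√(L/g), g = 4π²L/T² = 4π² × 0.6478/1.6142² = 9.815 m/s².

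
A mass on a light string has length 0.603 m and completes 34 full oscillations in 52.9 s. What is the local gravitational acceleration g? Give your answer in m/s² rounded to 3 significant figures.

9.83 m/s²

T = 52.9/34 = 1.556 s.
From T = 2π√(L/g), g = 4π²L/T² = 4π² × 0.603/1.556² = 9.83 m/s².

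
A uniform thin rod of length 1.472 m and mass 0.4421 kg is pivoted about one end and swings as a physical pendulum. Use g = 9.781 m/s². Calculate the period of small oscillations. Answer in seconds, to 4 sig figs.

1.990 s

For a physical pendulum T = 2π√(I/(mgd)), with d = 0.73600 m from pivot to centre of mass.
I_cm = mL²/12 = 0.4421 × 1.472²/12 = 0.079828 kg·m²; I = I_cm + md² = 0.079828 + 0.4421 × 0.73600² = 0.31931 kg·m².
T = 2π√(0.31931/(0.4421 × 9.781 × 0.73600)) = 1.990 s.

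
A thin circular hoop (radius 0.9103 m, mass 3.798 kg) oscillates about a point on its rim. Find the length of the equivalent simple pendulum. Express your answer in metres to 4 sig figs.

The equivalent simple-pendulum length is L_eq = I/(md), where I is about the pivot and d = 0.91030 m.
I_cm = mR² = 3.1472 kg·m², so I = I_cm + md² = 3.1472 + 3.1472 = 6.2944 kg·m².
L_eq = 6.2944/(3.798 × 0.91030) = 1.821 m.

1.821 m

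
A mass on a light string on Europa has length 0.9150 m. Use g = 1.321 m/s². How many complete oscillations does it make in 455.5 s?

87

T = 2π√(L/g) = 2π√(0.9150/1.321) = 5.2292 s.
Number of complete oscillations = ⌊455.5/5.2292⌋ = ⌊87.106⌋ = 87.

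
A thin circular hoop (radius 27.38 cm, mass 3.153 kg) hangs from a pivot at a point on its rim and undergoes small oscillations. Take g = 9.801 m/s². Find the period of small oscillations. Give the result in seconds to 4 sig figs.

I_cm = mr² = 0.23637 kg·m². The pivot is at distance d = 0.2738 m from the centre of mass.
By the parallel-axis theorem, I = I_cm + md² = 0.23637 + 0.23637 = 0.47274 kg·m².
T = 2π√(I/(mgd)) = 2π√(0.47274/(3.153 × 9.801 × 0.2738)) = 1.485 s.

1.485 s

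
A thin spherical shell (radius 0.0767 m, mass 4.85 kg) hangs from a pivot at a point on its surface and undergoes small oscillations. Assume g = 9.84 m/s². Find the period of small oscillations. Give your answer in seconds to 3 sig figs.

0.716 s

I_cm = (2/3)mr² = 0.01902 kg·m². The pivot is at distance d = 0.0767 m from the centre of mass.
By the parallel-axis theorem, I = I_cm + md² = 0.01902 + 0.02853 = 0.04755 kg·m².
T = 2π√(I/(mgd)) = 2π√(0.04755/(4.85 × 9.84 × 0.0767)) = 0.716 s.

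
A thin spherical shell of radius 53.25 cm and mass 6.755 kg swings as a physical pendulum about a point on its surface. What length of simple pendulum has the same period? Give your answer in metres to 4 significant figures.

The equivalent simple-pendulum length is L_eq = I/(md), where I is about the pivot and d = 0.53250 m.
I_cm = (2/3)mR² = 1.2769 kg·m², so I = I_cm + md² = 1.2769 + 1.9154 = 3.1924 kg·m².
L_eq = 3.1924/(6.755 × 0.53250) = 0.8875 m.

0.8875 m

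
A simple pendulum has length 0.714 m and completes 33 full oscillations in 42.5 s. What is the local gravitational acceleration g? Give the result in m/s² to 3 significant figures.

17.0 m/s²

T = 42.5/33 = 1.288 s.
From T = 2π√(L/g), g = 4π²L/T² = 4π² × 0.714/1.288² = 17.0 m/s².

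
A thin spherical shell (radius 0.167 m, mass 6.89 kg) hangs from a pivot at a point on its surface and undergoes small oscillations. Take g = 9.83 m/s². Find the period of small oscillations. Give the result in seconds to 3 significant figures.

1.06 s

I_cm = (2/3)mr² = 0.1281 kg·m². The pivot is at distance d = 0.167 m from the centre of mass.
By the parallel-axis theorem, I = I_cm + md² = 0.1281 + 0.1922 = 0.3203 kg·m².
T = 2π√(I/(mgd)) = 2π√(0.3203/(6.89 × 9.83 × 0.167)) = 1.06 s.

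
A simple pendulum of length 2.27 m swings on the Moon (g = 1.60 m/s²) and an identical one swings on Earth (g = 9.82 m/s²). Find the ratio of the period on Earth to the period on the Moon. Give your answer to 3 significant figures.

0.404

T ∝ 1/√g, so T₂/T₁ = √(g₁/g₂) = √(1.60/9.82) = 0.404.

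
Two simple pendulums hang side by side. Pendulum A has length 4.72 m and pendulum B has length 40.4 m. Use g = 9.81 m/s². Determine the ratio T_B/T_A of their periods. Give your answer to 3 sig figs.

2.93

T ∝ √L, so T_B/T_A = √(L_B/L_A) = √(40.4/4.72) = 2.93.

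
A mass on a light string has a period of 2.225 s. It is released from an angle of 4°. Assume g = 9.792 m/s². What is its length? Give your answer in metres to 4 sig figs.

1.228 m

From T = 2π√(L/g), L = gT²/(4π²) = 9.792 × 2.2250²/(4π²) = 1.228 m.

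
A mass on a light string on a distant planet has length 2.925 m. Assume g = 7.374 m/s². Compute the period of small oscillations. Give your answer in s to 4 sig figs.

3.957 s

T = 2π√(L/g) = 2π√(2.925/7.374) = 2π × 0.62981 = 3.957 s.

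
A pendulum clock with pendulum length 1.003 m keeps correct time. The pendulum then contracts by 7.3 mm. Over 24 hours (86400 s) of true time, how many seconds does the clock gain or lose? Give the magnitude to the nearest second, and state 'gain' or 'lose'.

gain 316 s

T ∝ √L, so T'/T = √(0.99570/1.003) = 0.996354.
In 86400 s of true time the clock registers 86400/0.996354 = 86716.1 s, so it gains 316 s.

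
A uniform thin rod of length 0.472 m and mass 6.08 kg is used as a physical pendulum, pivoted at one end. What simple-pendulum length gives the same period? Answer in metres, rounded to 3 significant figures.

0.315 m

The equivalent simple-pendulum length is L_eq = I/(md), where I is about the pivot and d = 0.2360 m.
I_cm = (1/12)mL² = 0.1129 kg·m², so I = I_cm + md² = 0.1129 + 0.3386 = 0.4515 kg·m².
L_eq = 0.4515/(6.08 × 0.2360) = 0.315 m.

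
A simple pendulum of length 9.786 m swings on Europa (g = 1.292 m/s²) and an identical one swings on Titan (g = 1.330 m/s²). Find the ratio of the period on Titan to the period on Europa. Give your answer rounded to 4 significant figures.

T ∝ 1/√g, so T₂/T₁ = √(g₁/g₂) = √(1.292/1.330) = 0.9856.

0.9856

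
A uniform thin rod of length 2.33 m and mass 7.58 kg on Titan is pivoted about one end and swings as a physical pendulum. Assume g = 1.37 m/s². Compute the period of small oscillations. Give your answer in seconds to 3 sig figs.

For a physical pendulum T = 2π√(I/(mgd)), with d = 1.165 m from pivot to centre of mass.
I_cm = mL²/12 = 7.58 × 2.33²/12 = 3.429 kg·m²; I = I_cm + md² = 3.429 + 7.58 × 1.165² = 13.72 kg·m².
T = 2π√(13.72/(7.58 × 1.37 × 1.165)) = 6.69 s.

6.69 s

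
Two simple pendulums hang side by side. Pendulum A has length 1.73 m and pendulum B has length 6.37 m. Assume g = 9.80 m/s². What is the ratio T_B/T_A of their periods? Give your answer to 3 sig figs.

1.92

T ∝ √L, so T_B/T_A = √(L_B/L_A) = √(6.37/1.73) = 1.92.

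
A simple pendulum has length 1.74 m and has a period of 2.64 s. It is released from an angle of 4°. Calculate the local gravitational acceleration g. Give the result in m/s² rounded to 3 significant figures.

9.86 m/s²

From T = 2π√(L/g), g = 4π²L/T² = 4π² × 1.74/2.640² = 9.86 m/s².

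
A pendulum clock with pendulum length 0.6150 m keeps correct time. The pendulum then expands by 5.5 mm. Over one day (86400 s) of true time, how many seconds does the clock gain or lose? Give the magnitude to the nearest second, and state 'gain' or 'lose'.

lose 384 s

T ∝ √L, so T'/T = √(0.62050/0.6150) = 1.00446.
In 86400 s of true time the clock registers 86400/1.00446 = 86016.2 s, so it loses 384 s.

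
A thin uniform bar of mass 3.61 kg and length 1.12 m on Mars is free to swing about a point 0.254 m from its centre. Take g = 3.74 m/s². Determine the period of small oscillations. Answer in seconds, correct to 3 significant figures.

For a physical pendulum T = 2π√(I/(mgd)), with d = 0.2540 m from pivot to centre of mass.
I_cm = mL²/12 = 3.61 × 1.12²/12 = 0.3774 kg·m²; I = I_cm + md² = 0.3774 + 3.61 × 0.2540² = 0.6103 kg·m².
T = 2π√(0.6103/(3.61 × 3.74 × 0.2540)) = 2.65 s.

2.65 s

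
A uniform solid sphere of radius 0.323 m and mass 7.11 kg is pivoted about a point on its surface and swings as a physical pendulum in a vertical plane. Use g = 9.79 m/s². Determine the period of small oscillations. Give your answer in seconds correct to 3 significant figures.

I_cm = (2/5)mr² = 0.2967 kg·m². The pivot is at distance d = 0.323 m from the centre of mass.
By the parallel-axis theorem, I = I_cm + md² = 0.2967 + 0.7418 = 1.038 kg·m².
T = 2π√(I/(mgd)) = 2π√(1.038/(7.11 × 9.79 × 0.323)) = 1.35 s.

1.35 s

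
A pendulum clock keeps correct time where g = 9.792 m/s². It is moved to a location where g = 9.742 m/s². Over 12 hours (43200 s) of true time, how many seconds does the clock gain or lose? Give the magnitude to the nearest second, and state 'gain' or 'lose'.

The clock's period scales as T ∝ 1/√g, so T'/T = √(9.792/9.742) = 1.00256.
In 43200 s of true time the clock registers 43200/1.00256 = 43089.6 s, so it loses 110 s.

lose 110 s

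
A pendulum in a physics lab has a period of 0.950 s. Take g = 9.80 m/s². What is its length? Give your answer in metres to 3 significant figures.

From T = 2π√(L/g), L = gT²/(4π²) = 9.80 × 0.9500²/(4π²) = 0.224 m.

0.224 m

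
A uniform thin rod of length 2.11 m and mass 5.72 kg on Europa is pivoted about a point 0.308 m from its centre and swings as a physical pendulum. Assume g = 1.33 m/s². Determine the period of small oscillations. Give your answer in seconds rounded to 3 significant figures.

6.70 s

For a physical pendulum T = 2π√(I/(mgd)), with d = 0.3080 m from pivot to centre of mass.
I_cm = mL²/12 = 5.72 × 2.11²/12 = 2.122 kg·m²; I = I_cm + md² = 2.122 + 5.72 × 0.3080² = 2.665 kg·m².
T = 2π√(2.665/(5.72 × 1.33 × 0.3080)) = 6.70 s.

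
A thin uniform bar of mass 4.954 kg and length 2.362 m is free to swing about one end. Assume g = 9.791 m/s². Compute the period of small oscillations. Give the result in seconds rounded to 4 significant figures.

For a physical pendulum T = 2π√(I/(mgd)), with d = 1.1810 m from pivot to centre of mass.
I_cm = mL²/12 = 4.954 × 2.362²/12 = 2.3032 kg·m²; I = I_cm + md² = 2.3032 + 4.954 × 1.1810² = 9.2129 kg·m².
T = 2π√(9.2129/(4.954 × 9.791 × 1.1810)) = 2.520 s.

2.520 s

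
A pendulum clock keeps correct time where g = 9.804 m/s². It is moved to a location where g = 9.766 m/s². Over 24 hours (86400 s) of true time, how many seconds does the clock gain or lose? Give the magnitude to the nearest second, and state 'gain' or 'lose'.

lose 168 s

The clock's period scales as T ∝ 1/√g, so T'/T = √(9.804/9.766) = 1.00194.
In 86400 s of true time the clock registers 86400/1.00194 = 86232.4 s, so it loses 168 s.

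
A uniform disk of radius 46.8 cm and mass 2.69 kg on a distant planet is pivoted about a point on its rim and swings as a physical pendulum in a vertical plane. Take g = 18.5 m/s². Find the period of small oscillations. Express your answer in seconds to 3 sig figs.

1.22 s

I_cm = ½mr² = 0.2946 kg·m². The pivot is at distance d = 0.468 m from the centre of mass.
By the parallel-axis theorem, I = I_cm + md² = 0.2946 + 0.5892 = 0.8838 kg·m².
T = 2π√(I/(mgd)) = 2π√(0.8838/(2.69 × 18.5 × 0.468)) = 1.22 s.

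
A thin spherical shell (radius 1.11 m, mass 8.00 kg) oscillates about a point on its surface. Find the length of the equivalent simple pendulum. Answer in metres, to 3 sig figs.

The equivalent simple-pendulum length is L_eq = I/(md), where I is about the pivot and d = 1.110 m.
I_cm = (2/3)mR² = 6.571 kg·m², so I = I_cm + md² = 6.571 + 9.857 = 16.43 kg·m².
L_eq = 16.43/(8.00 × 1.110) = 1.85 m.

1.85 m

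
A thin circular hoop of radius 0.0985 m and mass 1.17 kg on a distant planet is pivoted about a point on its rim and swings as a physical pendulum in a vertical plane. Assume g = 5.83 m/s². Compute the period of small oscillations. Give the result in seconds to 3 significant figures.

I_cm = mr² = 0.01135 kg·m². The pivot is at distance d = 0.0985 m from the centre of mass.
By the parallel-axis theorem, I = I_cm + md² = 0.01135 + 0.01135 = 0.02270 kg·m².
T = 2π√(I/(mgd)) = 2π√(0.02270/(1.17 × 5.83 × 0.0985)) = 1.15 s.

1.15 s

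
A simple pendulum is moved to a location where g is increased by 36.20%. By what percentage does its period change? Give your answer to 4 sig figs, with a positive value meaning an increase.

T ∝ 1/√g, so T'/T = 1/√(1.3620) = 0.85686.
Percentage change in T = (0.85686 − 1) × 100% = -14.31%.

-14.31%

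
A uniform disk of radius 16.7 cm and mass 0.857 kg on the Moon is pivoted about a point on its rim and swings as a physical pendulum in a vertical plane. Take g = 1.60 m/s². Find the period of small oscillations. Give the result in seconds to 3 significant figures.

2.49 s

I_cm = ½mr² = 0.01195 kg·m². The pivot is at distance d = 0.167 m from the centre of mass.
By the parallel-axis theorem, I = I_cm + md² = 0.01195 + 0.02390 = 0.03585 kg·m².
T = 2π√(I/(mgd)) = 2π√(0.03585/(0.857 × 1.60 × 0.167)) = 2.49 s.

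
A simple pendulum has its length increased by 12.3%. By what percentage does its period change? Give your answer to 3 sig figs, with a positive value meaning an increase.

T ∝ √L, so T'/T = √(1.123) = 1.060.
Percentage change in T = (1.060 − 1) × 100% = 5.97%.

5.97%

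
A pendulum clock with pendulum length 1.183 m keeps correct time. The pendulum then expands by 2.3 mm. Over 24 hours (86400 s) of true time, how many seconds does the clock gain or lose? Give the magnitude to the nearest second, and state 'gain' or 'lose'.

T ∝ √L, so T'/T = √(1.18530/1.183) = 1.00097.
In 86400 s of true time the clock registers 86400/1.00097 = 86316.1 s, so it loses 84 s.

lose 84 s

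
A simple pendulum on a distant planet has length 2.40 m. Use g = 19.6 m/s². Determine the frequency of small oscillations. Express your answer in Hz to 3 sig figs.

T = 2π√(L/g) = 2π√(2.40/19.6) = 2.199 s, so f = 1/T = 0.455 Hz.

0.455 Hz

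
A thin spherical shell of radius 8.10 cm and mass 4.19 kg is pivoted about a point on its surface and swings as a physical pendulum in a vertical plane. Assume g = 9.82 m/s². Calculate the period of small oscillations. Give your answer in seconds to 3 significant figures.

I_cm = (2/3)mr² = 0.01833 kg·m². The pivot is at distance d = 0.0810 m from the centre of mass.
By the parallel-axis theorem, I = I_cm + md² = 0.01833 + 0.02749 = 0.04582 kg·m².
T = 2π√(I/(mgd)) = 2π√(0.04582/(4.19 × 9.82 × 0.0810)) = 0.737 s.

0.737 s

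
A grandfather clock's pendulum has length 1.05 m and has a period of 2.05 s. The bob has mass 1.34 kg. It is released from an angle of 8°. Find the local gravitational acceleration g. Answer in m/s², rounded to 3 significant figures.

9.86 m/s²

From T = 2π√(L/g), g = 4π²L/T² = 4π² × 1.05/2.050² = 9.86 m/s².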